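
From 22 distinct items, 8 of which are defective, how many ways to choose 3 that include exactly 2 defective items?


Choose 2 of the 8 defective items and 1 of the other 14 items:
C(8,2)×C(14,1) = 28×14 = 392

392


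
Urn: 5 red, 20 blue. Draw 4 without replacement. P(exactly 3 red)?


Hypergeometric: C(5,3)×C(20,1)/C(25,4)
= 10×20/12650 = 4/253

P(X=3) = 4/253 ≈ 1.58%


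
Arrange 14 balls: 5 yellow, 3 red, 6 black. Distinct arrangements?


14!/(5!×3!×6!) = 168168

168168


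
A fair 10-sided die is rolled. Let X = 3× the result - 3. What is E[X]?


E[die] = (1+10)/2 = 11/2
E[X] = 3×11/2 - 3 = 27/2

E[X] = 27/2


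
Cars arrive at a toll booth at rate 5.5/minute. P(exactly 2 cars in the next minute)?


Poisson(λ=5.5): P(X=2) = e^(-λ)×λ^k/k!
= e^(-5.5) × 5.5^2 / 2!
≈ 0.004086771438 × 30.25 / 2 ≈ 0.061812

P(X=2) ≈ 0.061812 ≈ 6.18%


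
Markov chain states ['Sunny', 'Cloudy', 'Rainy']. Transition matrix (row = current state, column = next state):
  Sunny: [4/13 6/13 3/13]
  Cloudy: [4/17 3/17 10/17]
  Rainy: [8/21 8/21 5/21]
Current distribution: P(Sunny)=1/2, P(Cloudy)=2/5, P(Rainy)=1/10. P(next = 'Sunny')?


P(next=Sunny) = Σᵢ P(now=i)×P(i→Sunny)
= 1/2×4/13 + 2/5×4/17 + 1/10×8/21
= 2/13 + 8/85 + 4/105 = 6638/23205

P = 6638/23205 ≈ 0.2861


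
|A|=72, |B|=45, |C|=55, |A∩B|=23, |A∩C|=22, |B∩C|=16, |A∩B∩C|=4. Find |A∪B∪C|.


|A∪B∪C| = 72+45+55-23-22-16+4 = 115

|A∪B∪C| = 115


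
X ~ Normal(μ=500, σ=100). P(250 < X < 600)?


z₁=(250-500)/100=-2.5, z₂=(600-500)/100=1.0
P = Φ(1.0) - Φ(-2.5) = 0.841345 - 0.006210 = 0.835135 ≈ 0.8351

P(250 < X < 600) ≈ 0.8351


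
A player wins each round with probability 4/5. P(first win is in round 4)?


Geometric: P(X=4) = (1-p)^(k-1)×p = (1/5)^3×4/5 = 4/625

P(X=4) = 4/625 ≈ 0.64%


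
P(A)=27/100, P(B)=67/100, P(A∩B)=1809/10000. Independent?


P(A)×P(B) = 1809/10000
P(A∩B) = 1809/10000
Equal ✓ → Independent

Yes, independent


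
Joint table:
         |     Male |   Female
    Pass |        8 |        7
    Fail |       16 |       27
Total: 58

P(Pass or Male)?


P(Pass∨Male) = P(Pass) + P(Male) - P(Pass∧Male)
= (15 + 24 - 8)/58 = 31/58

P = 31/58 ≈ 53.45%


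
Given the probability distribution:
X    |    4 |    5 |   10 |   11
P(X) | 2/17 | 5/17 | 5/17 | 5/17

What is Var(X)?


E[X] = 138/17
E[X²] = 1262/17
Var(X) = E[X²] - (E[X])² = 1262/17 - 19044/289 = 2410/289

Var(X) = 2410/289 ≈ 8.3391


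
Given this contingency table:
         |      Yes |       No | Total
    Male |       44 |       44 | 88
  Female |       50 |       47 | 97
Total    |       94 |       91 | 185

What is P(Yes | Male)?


P(Yes | Male) = 44/(44+44) = 44/88 = 1/2

P(Yes|Male) = 1/2 ≈ 50.00%


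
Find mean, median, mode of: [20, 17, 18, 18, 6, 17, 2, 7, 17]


Sorted: [2, 6, 7, 17, 17, 17, 18, 18, 20]
Mean = 122/9
Median = 17
Freq: {20: 1, 17: 3, 18: 2, 6: 1, 2: 1, 7: 1}
Mode: [17]

Mean=122/9, Median=17, Mode=17


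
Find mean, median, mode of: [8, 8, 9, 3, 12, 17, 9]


Sorted: [3, 8, 8, 9, 9, 12, 17]
Mean = 66/7
Median = 9
Freq: {8: 2, 9: 2, 3: 1, 12: 1, 17: 1}
Mode: [8, 9]

Mean=66/7, Median=9, Mode=[8, 9]


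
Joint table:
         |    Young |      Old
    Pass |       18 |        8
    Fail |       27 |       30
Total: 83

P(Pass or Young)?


P(Pass∨Young) = P(Pass) + P(Young) - P(Pass∧Young)
= (26 + 45 - 18)/83 = 53/83

P = 53/83 ≈ 63.86%


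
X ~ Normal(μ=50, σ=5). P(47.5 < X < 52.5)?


z₁=(47.5-50)/5=-0.5, z₂=(52.5-50)/5=0.5
P = Φ(0.5) - Φ(-0.5) = 0.691462 - 0.308538 = 0.382924 ≈ 0.3829

P(47.5 < X < 52.5) ≈ 0.3829


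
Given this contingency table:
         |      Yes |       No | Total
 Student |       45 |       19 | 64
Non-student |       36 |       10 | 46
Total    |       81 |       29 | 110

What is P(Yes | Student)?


P(Yes | Student) = 45/(45+19) = 45/64

P(Yes|Student) = 45/64 ≈ 70.31%


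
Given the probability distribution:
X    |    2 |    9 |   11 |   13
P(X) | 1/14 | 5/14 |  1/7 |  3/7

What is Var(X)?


E[X] = 21/2
E[X²] = 1665/14
Var(X) = E[X²] - (E[X])² = 1665/14 - 441/4 = 243/28

Var(X) = 243/28 ≈ 8.6786


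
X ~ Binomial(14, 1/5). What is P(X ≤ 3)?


P(X ≤ 3) = Σ P(X=i) for i=0..3
P(X=0) = 268435456/6103515625
P(X=1) = 939524096/6103515625
P(X=2) = 1526726656/6103515625
P(X=3) = 1526726656/6103515625
Sum = 4261412864/6103515625

P(X ≤ 3) = 4261412864/6103515625 ≈ 69.82%


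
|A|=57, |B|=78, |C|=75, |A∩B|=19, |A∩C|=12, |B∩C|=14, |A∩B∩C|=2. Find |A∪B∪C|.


|A∪B∪C| = 57+78+75-19-12-14+2 = 167

|A∪B∪C| = 167


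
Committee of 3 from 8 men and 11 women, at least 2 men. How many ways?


Count by #men:
  2M,1W: C(8,2)×C(11,1)=308
  3M,0W: C(8,3)×C(11,0)=56
Total = 364

364


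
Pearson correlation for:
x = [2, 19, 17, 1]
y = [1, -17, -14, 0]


n=4, Σx=39, Σy=-30, Σxy=-559, Σx²=655, Σy²=486
r = (4×(-559) - 39×(-30))/√((4×655 - 39²)(4×486 - (-30)²))
= -1066/√(1099×1044) = -1066/√1147356 ≈ -1066/1071.1470 ≈ -0.9952

r ≈ -0.9952


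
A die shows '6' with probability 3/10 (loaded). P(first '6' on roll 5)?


Geometric: P(X=5) = (1-p)^(k-1)×p = (7/10)^4×3/10 = 7203/100000

P(X=5) = 7203/100000 ≈ 7.20%


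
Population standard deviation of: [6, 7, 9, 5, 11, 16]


Mean = 54/6 = 9
  (6-9)²=9
  (7-9)²=4
  (9-9)²=0
  (5-9)²=16
  (11-9)²=4
  (16-9)²=49
Σ(x-μ)² = 82
σ² = 82/6 = 41/3

σ = √(41/3) ≈ 3.6968


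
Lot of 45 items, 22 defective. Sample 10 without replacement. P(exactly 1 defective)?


Hypergeometric: C(22,1)×C(23,9)/C(45,10)
= 22×817190/3190187286 = 43010/7632027

P(X=1) = 43010/7632027 ≈ 0.56%


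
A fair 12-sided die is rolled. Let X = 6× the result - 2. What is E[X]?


E[die] = (1+12)/2 = 13/2
E[X] = 6×13/2 - 2 = 37

E[X] = 37


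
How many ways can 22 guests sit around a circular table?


Circular arrangements of 22 distinct objects: fix one position to break rotational symmetry.
(n-1)! = 21! = 51090942171709440000

51090942171709440000


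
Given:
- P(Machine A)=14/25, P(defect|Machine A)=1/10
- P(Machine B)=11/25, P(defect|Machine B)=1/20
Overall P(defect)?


P(B) = Σ P(B|Aᵢ)×P(Aᵢ)
  1/10×14/25 = 7/125
  1/20×11/25 = 11/500
Sum = 39/500

P(defect) = 39/500 ≈ 7.80%


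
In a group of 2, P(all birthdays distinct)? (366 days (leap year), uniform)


P(all different) = Π(366-i)/366 for i=0..1
= (366/366)×(365/366)×...×(365/366)
= 0.997268

P ≈ 0.9973 ≈ 99.73%


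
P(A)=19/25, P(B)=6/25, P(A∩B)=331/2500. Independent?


P(A)×P(B) = 114/625
P(A∩B) = 331/2500
Not equal → NOT independent

No, not independent


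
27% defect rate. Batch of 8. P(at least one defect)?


P(all good) = (73/100)^8 = 806460091894081/10000000000000000
P(≥1 defect) = 9193539908105919/10000000000000000

P = 9193539908105919/10000000000000000 ≈ 91.94%


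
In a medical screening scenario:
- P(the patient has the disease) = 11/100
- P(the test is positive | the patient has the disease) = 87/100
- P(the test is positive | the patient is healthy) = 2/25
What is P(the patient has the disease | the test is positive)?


Using Bayes' theorem:
P(A|B) = P(B|A)·P(A) / P(B)

P(the test is positive) = 87/100 × 11/100 + 2/25 × 89/100
= 957/10000 + 89/1250 = 1669/10000

P(the patient has the disease|the test is positive) = (957/10000) / (1669/10000) = 957/1669

P(the patient has the disease|the test is positive) = 957/1669 ≈ 57.34%


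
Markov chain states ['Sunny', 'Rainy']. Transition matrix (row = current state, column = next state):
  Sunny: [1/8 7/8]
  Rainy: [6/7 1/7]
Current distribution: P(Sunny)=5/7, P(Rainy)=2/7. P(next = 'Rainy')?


P(next=Rainy) = Σᵢ P(now=i)×P(i→Rainy)
= 5/7×7/8 + 2/7×1/7
= 5/8 + 2/49 = 261/392

P = 261/392 ≈ 0.6658


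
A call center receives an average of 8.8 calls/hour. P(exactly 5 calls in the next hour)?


Poisson(λ=8.8): P(X=5) = e^(-λ)×λ^k/k!
= e^(-8.8) × 8.8^5 / 5!
≈ 0.0001507330751 × 52773.19168 / 120 ≈ 0.066289

P(X=5) ≈ 0.066289 ≈ 6.63%


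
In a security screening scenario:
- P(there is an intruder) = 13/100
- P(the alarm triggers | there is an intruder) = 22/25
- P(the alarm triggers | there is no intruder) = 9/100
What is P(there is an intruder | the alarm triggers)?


Using Bayes' theorem:
P(A|B) = P(B|A)·P(A) / P(B)

P(the alarm triggers) = 22/25 × 13/100 + 9/100 × 87/100
= 143/1250 + 783/10000 = 1927/10000

P(there is an intruder|the alarm triggers) = (143/1250) / (1927/10000) = 1144/1927

P(there is an intruder|the alarm triggers) = 1144/1927 ≈ 59.37%


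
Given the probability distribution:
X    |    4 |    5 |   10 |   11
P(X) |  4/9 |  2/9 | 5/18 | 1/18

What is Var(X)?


E[X] = 113/18
E[X²] = 283/6
Var(X) = E[X²] - (E[X])² = 283/6 - 12769/324 = 2513/324

Var(X) = 2513/324 ≈ 7.7562


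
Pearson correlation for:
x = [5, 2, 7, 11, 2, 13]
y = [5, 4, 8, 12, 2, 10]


n=6, Σx=40, Σy=41, Σxy=355, Σx²=372, Σy²=353
r = (6×355 - 40×41)/√((6×372 - 40²)(6×353 - 41²))
= 490/√(632×437) = 490/√276184 ≈ 490/525.5321 ≈ 0.9324

r ≈ 0.9324


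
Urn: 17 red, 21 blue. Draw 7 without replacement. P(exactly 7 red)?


Hypergeometric: C(17,7)×C(21,0)/C(38,7)
= 19448×1/12620256 = 13/8436

P(X=7) = 13/8436 ≈ 0.15%


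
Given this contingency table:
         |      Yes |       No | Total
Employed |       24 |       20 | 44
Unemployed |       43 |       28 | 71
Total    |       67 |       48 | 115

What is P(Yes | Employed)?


P(Yes | Employed) = 24/(24+20) = 24/44 = 6/11

P(Yes|Employed) = 6/11 ≈ 54.55%


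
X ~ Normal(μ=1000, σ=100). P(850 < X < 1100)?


z₁=(850-1000)/100=-1.5, z₂=(1100-1000)/100=1.0
P = Φ(1.0) - Φ(-1.5) = 0.841345 - 0.066807 = 0.774538 ≈ 0.7745

P(850 < X < 1100) ≈ 0.7745


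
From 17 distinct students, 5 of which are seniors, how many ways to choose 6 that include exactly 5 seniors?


Choose 5 of the 5 seniors and 1 of the other 12 students:
C(5,5)×C(12,1) = 1×12 = 12

12


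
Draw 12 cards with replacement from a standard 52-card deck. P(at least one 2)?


P(not a 2) = 48/52 = 12/13
P(none in 12 draws) = (12/13)^12 = 8916100448256/23298085122481
P(≥1 2) = 1 - 8916100448256/23298085122481 = 14381984674225/23298085122481

P = 14381984674225/23298085122481 ≈ 61.73%


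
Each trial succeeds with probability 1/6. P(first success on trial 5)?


Geometric: P(X=5) = (1-p)^(k-1)×p = (5/6)^4×1/6 = 625/7776

P(X=5) = 625/7776 ≈ 8.04%


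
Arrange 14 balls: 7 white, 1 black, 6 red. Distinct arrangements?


14!/(7!×1!×6!) = 24024

24024


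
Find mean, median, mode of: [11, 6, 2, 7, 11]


Sorted: [2, 6, 7, 11, 11]
Mean = 37/5
Median = 7
Freq: {11: 2, 6: 1, 2: 1, 7: 1}
Mode: [11]

Mean=37/5, Median=7, Mode=11


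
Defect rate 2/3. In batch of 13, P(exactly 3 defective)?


Binomial: P(X=3) = C(13,3)×p^3×(1-p)^10
= 286 × 8/27 × 1/59049 = 2288/1594323

P(X=3) = 2288/1594323 ≈ 0.14%


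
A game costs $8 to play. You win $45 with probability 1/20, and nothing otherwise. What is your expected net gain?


E[gain] = (45-8)×1/20 + (-8)×19/20
= 37/20 - 38/5 = -23/4

Expected net gain = $-23/4 ≈ $-5.75


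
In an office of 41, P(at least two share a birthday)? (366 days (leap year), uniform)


P(all different) = Π(366-i)/366 for i=0..40
= 0.097493
P(match) = 1 - 0.097493 = 0.902507

P ≈ 0.9025 ≈ 90.25%


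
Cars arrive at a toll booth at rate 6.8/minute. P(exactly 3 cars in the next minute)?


Poisson(λ=6.8): P(X=3) = e^(-λ)×λ^k/k!
= e^(-6.8) × 6.8^3 / 3!
≈ 0.001113775148 × 314.432 / 6 ≈ 0.058368

P(X=3) ≈ 0.058368 ≈ 5.84%


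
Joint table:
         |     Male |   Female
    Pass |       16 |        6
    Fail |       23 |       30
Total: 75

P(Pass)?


P(Pass) = (16+6)/75 = 22/75

P(Pass) = 22/75 ≈ 29.33%


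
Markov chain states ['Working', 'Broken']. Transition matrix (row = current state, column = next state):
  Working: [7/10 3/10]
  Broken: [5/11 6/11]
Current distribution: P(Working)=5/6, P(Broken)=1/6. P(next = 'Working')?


P(next=Working) = Σᵢ P(now=i)×P(i→Working)
= 5/6×7/10 + 1/6×5/11
= 7/12 + 5/66 = 29/44

P = 29/44 ≈ 0.6591


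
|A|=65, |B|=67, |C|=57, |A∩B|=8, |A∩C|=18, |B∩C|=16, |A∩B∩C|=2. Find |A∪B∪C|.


|A∪B∪C| = 65+67+57-8-18-16+2 = 149

|A∪B∪C| = 149


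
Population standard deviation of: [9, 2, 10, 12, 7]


Mean = 40/5 = 8
  (9-8)²=1
  (2-8)²=36
  (10-8)²=4
  (12-8)²=16
  (7-8)²=1
Σ(x-μ)² = 58
σ² = 58/5

σ = √(58/5) ≈ 3.4059


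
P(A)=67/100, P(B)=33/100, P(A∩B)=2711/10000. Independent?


P(A)×P(B) = 2211/10000
P(A∩B) = 2711/10000
Not equal → NOT independent

No, not independent


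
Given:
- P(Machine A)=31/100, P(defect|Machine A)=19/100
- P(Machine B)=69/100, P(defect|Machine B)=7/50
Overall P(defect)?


P(B) = Σ P(B|Aᵢ)×P(Aᵢ)
  19/100×31/100 = 589/10000
  7/50×69/100 = 483/5000
Sum = 311/2000

P(defect) = 311/2000 ≈ 15.55%


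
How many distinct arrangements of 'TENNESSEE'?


Letters: 9, freq: {'T': 1, 'E': 4, 'N': 2, 'S': 2}
9!/(1!×4!×2!×2!) = 362880/96 = 3780

3780


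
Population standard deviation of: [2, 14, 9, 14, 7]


Mean = 46/5
  (2-46/5)²=1296/25
  (14-46/5)²=576/25
  (9-46/5)²=1/25
  (14-46/5)²=576/25
  (7-46/5)²=121/25
Σ(x-μ)² = 514/5
σ² = (514/5)/5 = 514/25

σ = √(514/25) ≈ 4.5343


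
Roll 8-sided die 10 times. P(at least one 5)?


P(no 5)^10 = (7/8)^10 = 282475249/1073741824
P(≥1) = 1 - 282475249/1073741824 = 791266575/1073741824

P = 791266575/1073741824 ≈ 73.69%


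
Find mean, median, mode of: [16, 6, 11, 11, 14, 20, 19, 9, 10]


Sorted: [6, 9, 10, 11, 11, 14, 16, 19, 20]
Mean = 116/9
Median = 11
Freq: {16: 1, 6: 1, 11: 2, 14: 1, 20: 1, 19: 1, 9: 1, 10: 1}
Mode: [11]

Mean=116/9, Median=11, Mode=11


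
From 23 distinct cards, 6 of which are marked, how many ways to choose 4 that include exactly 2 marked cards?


Choose 2 of the 6 marked cards and 2 of the other 17 cards:
C(6,2)×C(17,2) = 15×136 = 2040

2040


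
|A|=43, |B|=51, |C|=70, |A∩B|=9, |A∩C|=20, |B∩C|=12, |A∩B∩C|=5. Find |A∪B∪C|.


|A∪B∪C| = 43+51+70-9-20-12+5 = 128

|A∪B∪C| = 128


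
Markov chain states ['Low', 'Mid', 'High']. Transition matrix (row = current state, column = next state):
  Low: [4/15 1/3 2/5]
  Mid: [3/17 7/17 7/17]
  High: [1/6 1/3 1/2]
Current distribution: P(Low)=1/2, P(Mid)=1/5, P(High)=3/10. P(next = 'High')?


P(next=High) = Σᵢ P(now=i)×P(i→High)
= 1/2×2/5 + 1/5×7/17 + 3/10×1/2
= 1/5 + 7/85 + 3/20 = 147/340

P = 147/340 ≈ 0.4324


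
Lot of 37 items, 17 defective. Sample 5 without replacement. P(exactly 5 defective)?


Hypergeometric: C(17,5)×C(20,0)/C(37,5)
= 6188×1/435897 = 52/3663

P(X=5) = 52/3663 ≈ 1.42%


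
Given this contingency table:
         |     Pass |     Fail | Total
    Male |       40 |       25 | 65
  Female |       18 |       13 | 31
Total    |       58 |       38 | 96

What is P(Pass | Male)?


P(Pass | Male) = 40/(40+25) = 40/65 = 8/13

P(Pass|Male) = 8/13 ≈ 61.54%


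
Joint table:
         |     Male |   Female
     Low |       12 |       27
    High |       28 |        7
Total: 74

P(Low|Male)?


P(Low|Male) = 12/(12+28) = 12/40 = 3/10

P = 3/10 ≈ 30.00%


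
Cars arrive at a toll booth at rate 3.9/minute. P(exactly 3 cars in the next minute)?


Poisson(λ=3.9): P(X=3) = e^(-λ)×λ^k/k!
= e^(-3.9) × 3.9^3 / 3!
≈ 0.02024191145 × 59.319 / 6 ≈ 0.200122

P(X=3) ≈ 0.200122 ≈ 20.01%


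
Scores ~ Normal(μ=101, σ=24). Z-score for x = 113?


z = (x - μ)/σ = (113 - 101)/24 = 0.5

z = 0.5


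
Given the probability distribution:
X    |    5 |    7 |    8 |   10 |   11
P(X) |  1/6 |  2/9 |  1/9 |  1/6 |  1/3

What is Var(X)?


E[X] = 155/18
E[X²] = 475/6
Var(X) = E[X²] - (E[X])² = 475/6 - 24025/324 = 1625/324

Var(X) = 1625/324 ≈ 5.0154


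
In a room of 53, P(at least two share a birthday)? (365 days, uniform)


P(all different) = Π(365-i)/365 for i=0..52
= 0.018862
P(match) = 1 - 0.018862 = 0.981138

P ≈ 0.9811 ≈ 98.11%


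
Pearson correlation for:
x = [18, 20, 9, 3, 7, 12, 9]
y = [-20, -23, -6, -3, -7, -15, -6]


n=7, Σx=78, Σy=-80, Σxy=-1166, Σx²=1088, Σy²=1284
r = (7×(-1166) - 78×(-80))/√((7×1088 - 78²)(7×1284 - (-80)²))
= -1922/√(1532×2588) = -1922/√3964816 ≈ -1922/1991.1846 ≈ -0.9653

r ≈ -0.9653


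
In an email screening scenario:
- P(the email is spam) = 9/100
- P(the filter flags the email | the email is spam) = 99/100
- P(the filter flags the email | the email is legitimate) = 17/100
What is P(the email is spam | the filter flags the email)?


Using Bayes' theorem:
P(A|B) = P(B|A)·P(A) / P(B)

P(the filter flags the email) = 99/100 × 9/100 + 17/100 × 91/100
= 891/10000 + 1547/10000 = 1219/5000

P(the email is spam|the filter flags the email) = (891/10000) / (1219/5000) = 891/2438

P(the email is spam|the filter flags the email) = 891/2438 ≈ 36.55%


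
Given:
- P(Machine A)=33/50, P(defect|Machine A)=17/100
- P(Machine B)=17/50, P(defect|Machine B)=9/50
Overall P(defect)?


P(B) = Σ P(B|Aᵢ)×P(Aᵢ)
  17/100×33/50 = 561/5000
  9/50×17/50 = 153/2500
Sum = 867/5000

P(defect) = 867/5000 ≈ 17.34%


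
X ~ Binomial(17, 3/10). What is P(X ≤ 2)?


P(X ≤ 2) = Σ P(X=i) for i=0..2
P(X=0) = 232630513987207/100000000000000000
P(X=1) = 1694879459049651/100000000000000000
P(X=2) = 726376911021279/12500000000000000
Sum = 773852526120709/10000000000000000

P(X ≤ 2) = 773852526120709/10000000000000000 ≈ 7.74%


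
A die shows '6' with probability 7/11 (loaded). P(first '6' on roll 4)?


Geometric: P(X=4) = (1-p)^(k-1)×p = (4/11)^3×7/11 = 448/14641

P(X=4) = 448/14641 ≈ 3.06%


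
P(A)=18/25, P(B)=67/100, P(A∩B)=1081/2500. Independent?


P(A)×P(B) = 603/1250
P(A∩B) = 1081/2500
Not equal → NOT independent

No, not independent


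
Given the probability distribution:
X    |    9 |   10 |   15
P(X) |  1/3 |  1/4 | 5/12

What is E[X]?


E[X] = Σ x·P(X=x)
= (9)×(1/3) + (10)×(1/4) + (15)×(5/12)
= 47/4

E[X] = 47/4


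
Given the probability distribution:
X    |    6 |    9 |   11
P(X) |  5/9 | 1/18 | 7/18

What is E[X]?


E[X] = Σ x·P(X=x)
= (6)×(5/9) + (9)×(1/18) + (11)×(7/18)
= 73/9

E[X] = 73/9


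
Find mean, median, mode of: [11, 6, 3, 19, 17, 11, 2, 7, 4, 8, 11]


Sorted: [2, 3, 4, 6, 7, 8, 11, 11, 11, 17, 19]
Mean = 99/11 = 9
Median = 8
Freq: {11: 3, 6: 1, 3: 1, 19: 1, 17: 1, 2: 1, 7: 1, 4: 1, 8: 1}
Mode: [11]

Mean=9, Median=8, Mode=11


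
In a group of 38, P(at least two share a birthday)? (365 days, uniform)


P(all different) = Π(365-i)/365 for i=0..37
= 0.135932
P(match) = 1 - 0.135932 = 0.864068

P ≈ 0.8641 ≈ 86.41%


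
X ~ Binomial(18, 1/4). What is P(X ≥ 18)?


P(X ≥ 18) = Σ P(X=i) for i=18..18
P(X=18) = 1/68719476736
Sum = 1/68719476736

P(X ≥ 18) = 1/68719476736 ≈ 0.00%


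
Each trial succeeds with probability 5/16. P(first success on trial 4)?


Geometric: P(X=4) = (1-p)^(k-1)×p = (11/16)^3×5/16 = 6655/65536

P(X=4) = 6655/65536 ≈ 10.15%


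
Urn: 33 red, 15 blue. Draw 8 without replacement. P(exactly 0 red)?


Hypergeometric: C(33,0)×C(15,8)/C(48,8)
= 1×6435/377348994 = 65/3811606

P(X=0) = 65/3811606 ≈ 0.00%


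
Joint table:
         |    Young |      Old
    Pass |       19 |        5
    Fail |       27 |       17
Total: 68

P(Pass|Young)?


P(Pass|Young) = 19/(19+27) = 19/46

P = 19/46 ≈ 41.30%


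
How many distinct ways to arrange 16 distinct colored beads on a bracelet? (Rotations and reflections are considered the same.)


Free circular arrangements: rotations and reflections both identified.
(n-1)!/2 = 15!/2 = 1307674368000/2 = 653837184000

653837184000


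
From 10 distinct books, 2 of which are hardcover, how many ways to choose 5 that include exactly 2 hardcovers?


Choose 2 of the 2 hardcovers and 3 of the other 8 books:
C(2,2)×C(8,3) = 1×56 = 56

56


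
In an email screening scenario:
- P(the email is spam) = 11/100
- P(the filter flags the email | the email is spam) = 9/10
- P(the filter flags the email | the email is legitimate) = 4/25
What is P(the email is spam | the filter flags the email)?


Using Bayes' theorem:
P(A|B) = P(B|A)·P(A) / P(B)

P(the filter flags the email) = 9/10 × 11/100 + 4/25 × 89/100
= 99/1000 + 89/625 = 1207/5000

P(the email is spam|the filter flags the email) = (99/1000) / (1207/5000) = 495/1207

P(the email is spam|the filter flags the email) = 495/1207 ≈ 41.01%


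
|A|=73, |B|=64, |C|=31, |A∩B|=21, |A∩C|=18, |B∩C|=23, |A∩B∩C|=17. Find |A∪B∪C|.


|A∪B∪C| = 73+64+31-21-18-23+17 = 123

|A∪B∪C| = 123


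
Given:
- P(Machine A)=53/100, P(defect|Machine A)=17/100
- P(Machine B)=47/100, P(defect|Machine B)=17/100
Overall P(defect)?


P(B) = Σ P(B|Aᵢ)×P(Aᵢ)
  17/100×53/100 = 901/10000
  17/100×47/100 = 799/10000
Sum = 17/100

P(defect) = 17/100 ≈ 17.00%


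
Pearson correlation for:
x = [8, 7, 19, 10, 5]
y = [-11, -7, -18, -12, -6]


n=5, Σx=49, Σy=-54, Σxy=-629, Σx²=599, Σy²=674
r = (5×(-629) - 49×(-54))/√((5×599 - 49²)(5×674 - (-54)²))
= -499/√(594×454) = -499/√269676 ≈ -499/519.3034 ≈ -0.9609

r ≈ -0.9609


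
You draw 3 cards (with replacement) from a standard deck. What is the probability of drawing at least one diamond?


P(not a diamond) = 39/52 = 3/4
P(none in 3 draws) = (3/4)^3 = 27/64
P(≥1 diamond) = 1 - 27/64 = 37/64

P = 37/64 ≈ 57.81%


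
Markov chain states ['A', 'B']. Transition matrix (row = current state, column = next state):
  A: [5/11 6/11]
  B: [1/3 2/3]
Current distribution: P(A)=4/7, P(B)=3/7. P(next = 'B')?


P(next=B) = Σᵢ P(now=i)×P(i→B)
= 4/7×6/11 + 3/7×2/3
= 24/77 + 2/7 = 46/77

P = 46/77 ≈ 0.5974


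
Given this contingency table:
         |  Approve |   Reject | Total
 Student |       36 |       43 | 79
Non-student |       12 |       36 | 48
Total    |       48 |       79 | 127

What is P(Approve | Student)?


P(Approve | Student) = 36/(36+43) = 36/79

P(Approve|Student) = 36/79 ≈ 45.57%


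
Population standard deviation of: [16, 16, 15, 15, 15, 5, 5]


Mean = 87/7
  (16-87/7)²=625/49
  (16-87/7)²=625/49
  (15-87/7)²=324/49
  (15-87/7)²=324/49
  (15-87/7)²=324/49
  (5-87/7)²=2704/49
  (5-87/7)²=2704/49
Σ(x-μ)² = 1090/7
σ² = (1090/7)/7 = 1090/49

σ = √(1090/49) ≈ 4.7164


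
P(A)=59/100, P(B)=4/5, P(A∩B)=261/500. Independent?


P(A)×P(B) = 59/125
P(A∩B) = 261/500
Not equal → NOT independent

No, not independent


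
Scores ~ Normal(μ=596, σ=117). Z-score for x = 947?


z = (x - μ)/σ = (947 - 596)/117 = 3.0

z = 3.0


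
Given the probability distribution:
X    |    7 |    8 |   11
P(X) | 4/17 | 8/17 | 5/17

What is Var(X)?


E[X] = 147/17
E[X²] = 1313/17
Var(X) = E[X²] - (E[X])² = 1313/17 - 21609/289 = 712/289

Var(X) = 712/289 ≈ 2.4637


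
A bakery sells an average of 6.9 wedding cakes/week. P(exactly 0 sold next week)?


Poisson(λ=6.9): P(X=0) = e^(-λ)×λ^k/k!
= e^(-6.9) × 6.9^0 / 0!
≈ 0.001007785429 × 1 / 1 ≈ 0.001008

P(X=0) ≈ 0.001008 ≈ 0.10%


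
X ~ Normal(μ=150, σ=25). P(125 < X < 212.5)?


z₁=(125-150)/25=-1.0, z₂=(212.5-150)/25=2.5
P = Φ(2.5) - Φ(-1.0) = 0.993790 - 0.158655 = 0.835135 ≈ 0.8351

P(125 < X < 212.5) ≈ 0.8351


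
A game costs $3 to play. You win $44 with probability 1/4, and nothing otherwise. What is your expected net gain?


E[gain] = (44-3)×1/4 + (-3)×3/4
= 41/4 - 9/4 = 8

Expected net gain = $8 ≈ $8.00


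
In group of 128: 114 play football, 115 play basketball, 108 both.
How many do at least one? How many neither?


|A∪B| = 114+115-108 = 121
Neither = 128-121 = 7

At least one: 121; Neither: 7


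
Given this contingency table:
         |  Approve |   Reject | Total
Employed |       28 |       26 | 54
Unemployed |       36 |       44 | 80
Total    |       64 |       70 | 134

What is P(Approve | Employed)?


P(Approve | Employed) = 28/(28+26) = 28/54 = 14/27

P(Approve|Employed) = 14/27 ≈ 51.85%


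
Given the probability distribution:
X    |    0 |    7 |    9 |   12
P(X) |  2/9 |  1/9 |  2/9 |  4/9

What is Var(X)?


E[X] = 73/9
E[X²] = 787/9
Var(X) = E[X²] - (E[X])² = 787/9 - 5329/81 = 1754/81

Var(X) = 1754/81 ≈ 21.6543


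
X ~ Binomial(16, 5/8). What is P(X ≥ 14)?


P(X ≥ 14) = Σ P(X=i) for i=14..16
P(X=14) = 823974609375/35184372088832
P(X=15) = 91552734375/17592186044416
P(X=16) = 152587890625/281474976710656
Sum = 8209228515625/281474976710656

P(X ≥ 14) = 8209228515625/281474976710656 ≈ 2.92%


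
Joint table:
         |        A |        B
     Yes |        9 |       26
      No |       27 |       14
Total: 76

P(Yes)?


P(Yes) = (9+26)/76 = 35/76

P(Yes) = 35/76 ≈ 46.05%


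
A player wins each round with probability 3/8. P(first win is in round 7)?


Geometric: P(X=7) = (1-p)^(k-1)×p = (5/8)^6×3/8 = 46875/2097152

P(X=7) = 46875/2097152 ≈ 2.24%


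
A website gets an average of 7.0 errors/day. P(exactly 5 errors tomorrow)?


Poisson(λ=7.0): P(X=5) = e^(-λ)×λ^k/k!
= e^(-7.0) × 7.0^5 / 5!
≈ 0.0009118819656 × 16807 / 120 ≈ 0.127717

P(X=5) ≈ 0.127717 ≈ 12.77%


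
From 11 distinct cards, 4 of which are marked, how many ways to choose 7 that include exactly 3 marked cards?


Choose 3 of the 4 marked cards and 4 of the other 7 cards:
C(4,3)×C(7,4) = 4×35 = 140

140


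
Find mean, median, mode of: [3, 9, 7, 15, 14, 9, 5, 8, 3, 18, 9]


Sorted: [3, 3, 5, 7, 8, 9, 9, 9, 14, 15, 18]
Mean = 100/11
Median = 9
Freq: {3: 2, 9: 3, 7: 1, 15: 1, 14: 1, 5: 1, 8: 1, 18: 1}
Mode: [9]

Mean=100/11, Median=9, Mode=9


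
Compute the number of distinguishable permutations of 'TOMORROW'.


Letters: 8, freq: {'T': 1, 'O': 3, 'M': 1, 'R': 2, 'W': 1}
8!/(1!×3!×1!×2!×1!) = 40320/12 = 3360

3360


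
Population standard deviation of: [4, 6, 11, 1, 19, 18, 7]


Mean = 66/7
  (4-66/7)²=1444/49
  (6-66/7)²=576/49
  (11-66/7)²=121/49
  (1-66/7)²=3481/49
  (19-66/7)²=4489/49
  (18-66/7)²=3600/49
  (7-66/7)²=289/49
Σ(x-μ)² = 2000/7
σ² = (2000/7)/7 = 2000/49

σ = √(2000/49) ≈ 6.3888


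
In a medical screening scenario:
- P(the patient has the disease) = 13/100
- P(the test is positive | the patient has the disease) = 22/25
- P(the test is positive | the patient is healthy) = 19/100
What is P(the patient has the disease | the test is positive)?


Using Bayes' theorem:
P(A|B) = P(B|A)·P(A) / P(B)

P(the test is positive) = 22/25 × 13/100 + 19/100 × 87/100
= 143/1250 + 1653/10000 = 2797/10000

P(the patient has the disease|the test is positive) = (143/1250) / (2797/10000) = 1144/2797

P(the patient has the disease|the test is positive) = 1144/2797 ≈ 40.90%


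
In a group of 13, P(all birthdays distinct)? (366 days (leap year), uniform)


P(all different) = Π(366-i)/366 for i=0..12
= (366/366)×(365/366)×...×(354/366)
= 0.806071

P ≈ 0.8061 ≈ 80.61%


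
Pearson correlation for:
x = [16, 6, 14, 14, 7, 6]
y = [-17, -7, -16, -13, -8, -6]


n=6, Σx=63, Σy=-67, Σxy=-812, Σx²=769, Σy²=863
r = (6×(-812) - 63×(-67))/√((6×769 - 63²)(6×863 - (-67)²))
= -651/√(645×689) = -651/√444405 ≈ -651/666.6371 ≈ -0.9765

r ≈ -0.9765


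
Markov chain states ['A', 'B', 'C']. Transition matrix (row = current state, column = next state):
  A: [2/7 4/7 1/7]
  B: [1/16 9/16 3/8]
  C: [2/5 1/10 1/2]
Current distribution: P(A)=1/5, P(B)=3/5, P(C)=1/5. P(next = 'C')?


P(next=C) = Σᵢ P(now=i)×P(i→C)
= 1/5×1/7 + 3/5×3/8 + 1/5×1/2
= 1/35 + 9/40 + 1/10 = 99/280

P = 99/280 ≈ 0.3536


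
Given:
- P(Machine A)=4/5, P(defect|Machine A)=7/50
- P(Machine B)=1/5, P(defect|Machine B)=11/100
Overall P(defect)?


P(B) = Σ P(B|Aᵢ)×P(Aᵢ)
  7/50×4/5 = 14/125
  11/100×1/5 = 11/500
Sum = 67/500

P(defect) = 67/500 ≈ 13.40%


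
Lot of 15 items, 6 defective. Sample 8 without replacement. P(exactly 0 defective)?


Hypergeometric: C(6,0)×C(9,8)/C(15,8)
= 1×9/6435 = 1/715

P(X=0) = 1/715 ≈ 0.14%


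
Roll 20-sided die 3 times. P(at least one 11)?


P(no 11)^3 = (19/20)^3 = 6859/8000
P(≥1) = 1 - 6859/8000 = 1141/8000

P = 1141/8000 ≈ 14.26%


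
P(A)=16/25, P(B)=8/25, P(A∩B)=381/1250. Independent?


P(A)×P(B) = 128/625
P(A∩B) = 381/1250
Not equal → NOT independent

No, not independent


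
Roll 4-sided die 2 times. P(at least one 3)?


P(no 3)^2 = (3/4)^2 = 9/16
P(≥1) = 1 - 9/16 = 7/16

P = 7/16 ≈ 43.75%


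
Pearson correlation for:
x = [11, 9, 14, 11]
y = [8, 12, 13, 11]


n=4, Σx=45, Σy=44, Σxy=499, Σx²=519, Σy²=498
r = (4×499 - 45×44)/√((4×519 - 45²)(4×498 - 44²))
= 16/√(51×56) = 16/√2856 ≈ 16/53.4416 ≈ 0.2994

r ≈ 0.2994


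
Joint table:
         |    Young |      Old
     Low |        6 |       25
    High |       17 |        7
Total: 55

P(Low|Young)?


P(Low|Young) = 6/(6+17) = 6/23

P = 6/23 ≈ 26.09%


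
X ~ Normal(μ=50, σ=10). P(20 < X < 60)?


z₁=(20-50)/10=-3.0, z₂=(60-50)/10=1.0
P = Φ(1.0) - Φ(-3.0) = 0.841345 - 0.001350 = 0.839995 ≈ 0.8400

P(20 < X < 60) ≈ 0.8400


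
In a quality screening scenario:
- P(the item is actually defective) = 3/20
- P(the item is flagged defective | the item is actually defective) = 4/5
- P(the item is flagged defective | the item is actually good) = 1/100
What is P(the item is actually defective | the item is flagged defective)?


Using Bayes' theorem:
P(A|B) = P(B|A)·P(A) / P(B)

P(the item is flagged defective) = 4/5 × 3/20 + 1/100 × 17/20
= 3/25 + 17/2000 = 257/2000

P(the item is actually defective|the item is flagged defective) = (3/25) / (257/2000) = 240/257

P(the item is actually defective|the item is flagged defective) = 240/257 ≈ 93.39%


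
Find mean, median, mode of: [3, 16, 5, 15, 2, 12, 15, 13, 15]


Sorted: [2, 3, 5, 12, 13, 15, 15, 15, 16]
Mean = 96/9 = 32/3
Median = 13
Freq: {3: 1, 16: 1, 5: 1, 15: 3, 2: 1, 12: 1, 13: 1}
Mode: [15]

Mean=32/3, Median=13, Mode=15


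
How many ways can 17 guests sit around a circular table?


Circular arrangements of 17 distinct objects: fix one position to break rotational symmetry.
(n-1)! = 16! = 20922789888000

20922789888000


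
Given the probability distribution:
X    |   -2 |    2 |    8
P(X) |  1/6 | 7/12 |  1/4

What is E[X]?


E[X] = Σ x·P(X=x)
= (-2)×(1/6) + (2)×(7/12) + (8)×(1/4)
= 17/6

E[X] = 17/6


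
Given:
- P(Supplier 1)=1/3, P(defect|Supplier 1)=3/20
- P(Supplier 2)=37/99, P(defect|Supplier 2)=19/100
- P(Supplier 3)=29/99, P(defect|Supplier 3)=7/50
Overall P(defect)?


P(B) = Σ P(B|Aᵢ)×P(Aᵢ)
  3/20×1/3 = 1/20
  19/100×37/99 = 703/9900
  7/50×29/99 = 203/4950
Sum = 401/2475

P(defect) = 401/2475 ≈ 16.20%


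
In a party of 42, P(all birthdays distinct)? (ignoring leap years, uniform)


P(all different) = Π(365-i)/365 for i=0..41
= (365/365)×(364/365)×...×(324/365)
= 0.085970

P ≈ 0.0860 ≈ 8.60%


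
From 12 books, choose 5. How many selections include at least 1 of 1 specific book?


Complement: C(12,5) - C(11,5) = 792 - 462 = 330

330


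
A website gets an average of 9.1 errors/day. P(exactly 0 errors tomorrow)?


Poisson(λ=9.1): P(X=0) = e^(-λ)×λ^k/k!
= e^(-9.1) × 9.1^0 / 0!
≈ 0.0001116658085 × 1 / 1 ≈ 0.000112

P(X=0) ≈ 0.000112 ≈ 0.01%


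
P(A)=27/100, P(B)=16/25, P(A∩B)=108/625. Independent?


P(A)×P(B) = 108/625
P(A∩B) = 108/625
Equal ✓ → Independent

Yes, independent


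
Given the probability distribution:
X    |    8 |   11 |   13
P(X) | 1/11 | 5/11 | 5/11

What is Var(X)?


E[X] = 128/11
E[X²] = 1514/11
Var(X) = E[X²] - (E[X])² = 1514/11 - 16384/121 = 270/121

Var(X) = 270/121 ≈ 2.2314


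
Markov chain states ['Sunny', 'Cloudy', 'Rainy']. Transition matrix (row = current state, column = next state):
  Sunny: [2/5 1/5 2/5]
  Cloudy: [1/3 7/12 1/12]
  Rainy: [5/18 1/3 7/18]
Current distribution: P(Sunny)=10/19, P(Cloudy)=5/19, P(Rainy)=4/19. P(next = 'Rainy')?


P(next=Rainy) = Σᵢ P(now=i)×P(i→Rainy)
= 10/19×2/5 + 5/19×1/12 + 4/19×7/18
= 4/19 + 5/228 + 14/171 = 215/684

P = 215/684 ≈ 0.3143


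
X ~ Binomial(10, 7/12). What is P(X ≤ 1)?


P(X ≤ 1) = Σ P(X=i) for i=0..1
P(X=0) = 9765625/61917364224
P(X=1) = 68359375/30958682112
Sum = 48828125/20639121408

P(X ≤ 1) = 48828125/20639121408 ≈ 0.24%


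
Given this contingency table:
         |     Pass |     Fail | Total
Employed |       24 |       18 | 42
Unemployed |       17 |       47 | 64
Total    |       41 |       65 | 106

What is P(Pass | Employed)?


P(Pass | Employed) = 24/(24+18) = 24/42 = 4/7

P(Pass|Employed) = 4/7 ≈ 57.14%


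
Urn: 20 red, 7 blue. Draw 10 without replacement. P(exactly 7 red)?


Hypergeometric: C(20,7)×C(7,3)/C(27,10)
= 77520×35/8436285 = 9520/29601

P(X=7) = 9520/29601 ≈ 32.16%


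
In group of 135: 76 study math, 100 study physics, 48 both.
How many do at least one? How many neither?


|A∪B| = 76+100-48 = 128
Neither = 135-128 = 7

At least one: 128; Neither: 7


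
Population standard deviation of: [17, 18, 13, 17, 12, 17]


Mean = 94/6 = 47/3
  (17-47/3)²=16/9
  (18-47/3)²=49/9
  (13-47/3)²=64/9
  (17-47/3)²=16/9
  (12-47/3)²=121/9
  (17-47/3)²=16/9
Σ(x-μ)² = 94/3
σ² = (94/3)/6 = 47/9

σ = √(47/9) ≈ 2.2852


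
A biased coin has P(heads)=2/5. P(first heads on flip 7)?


Geometric: P(X=7) = (1-p)^(k-1)×p = (3/5)^6×2/5 = 1458/78125

P(X=7) = 1458/78125 ≈ 1.87%


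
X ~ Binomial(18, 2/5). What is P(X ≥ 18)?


P(X ≥ 18) = Σ P(X=i) for i=18..18
P(X=18) = 262144/3814697265625
Sum = 262144/3814697265625

P(X ≥ 18) = 262144/3814697265625 ≈ 0.00%


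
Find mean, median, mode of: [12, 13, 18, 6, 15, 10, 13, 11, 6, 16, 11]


Sorted: [6, 6, 10, 11, 11, 12, 13, 13, 15, 16, 18]
Mean = 131/11
Median = 12
Freq: {12: 1, 13: 2, 18: 1, 6: 2, 15: 1, 10: 1, 11: 2, 16: 1}
Mode: [6, 11, 13]

Mean=131/11, Median=12, Mode=[6, 11, 13]


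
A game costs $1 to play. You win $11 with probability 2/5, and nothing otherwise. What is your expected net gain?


E[gain] = (11-1)×2/5 + (-1)×3/5
= 4 - 3/5 = 17/5

Expected net gain = $17/5 ≈ $3.40


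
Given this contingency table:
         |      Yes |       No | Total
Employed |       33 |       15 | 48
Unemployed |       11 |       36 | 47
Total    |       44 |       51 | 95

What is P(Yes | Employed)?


P(Yes | Employed) = 33/(33+15) = 33/48 = 11/16

P(Yes|Employed) = 11/16 ≈ 68.75%


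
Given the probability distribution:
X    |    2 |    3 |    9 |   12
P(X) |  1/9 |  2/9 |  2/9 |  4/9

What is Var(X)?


E[X] = 74/9
E[X²] = 760/9
Var(X) = E[X²] - (E[X])² = 760/9 - 5476/81 = 1364/81

Var(X) = 1364/81 ≈ 16.8395


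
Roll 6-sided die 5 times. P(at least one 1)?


P(no 1)^5 = (5/6)^5 = 3125/7776
P(≥1) = 1 - 3125/7776 = 4651/7776

P = 4651/7776 ≈ 59.81%


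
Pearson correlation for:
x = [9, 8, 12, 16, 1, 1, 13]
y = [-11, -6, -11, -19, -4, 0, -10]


n=7, Σx=60, Σy=-61, Σxy=-717, Σx²=716, Σy²=755
r = (7×(-717) - 60×(-61))/√((7×716 - 60²)(7×755 - (-61)²))
= -1359/√(1412×1564) = -1359/√2208368 ≈ -1359/1486.0579 ≈ -0.9145

r ≈ -0.9145


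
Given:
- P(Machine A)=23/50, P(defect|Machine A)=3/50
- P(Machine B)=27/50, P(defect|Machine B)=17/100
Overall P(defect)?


P(B) = Σ P(B|Aᵢ)×P(Aᵢ)
  3/50×23/50 = 69/2500
  17/100×27/50 = 459/5000
Sum = 597/5000

P(defect) = 597/5000 ≈ 11.94%


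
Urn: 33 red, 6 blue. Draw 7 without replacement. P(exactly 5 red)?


Hypergeometric: C(33,5)×C(6,2)/C(39,7)
= 237336×15/15380937 = 35960/155363

P(X=5) = 35960/155363 ≈ 23.15%


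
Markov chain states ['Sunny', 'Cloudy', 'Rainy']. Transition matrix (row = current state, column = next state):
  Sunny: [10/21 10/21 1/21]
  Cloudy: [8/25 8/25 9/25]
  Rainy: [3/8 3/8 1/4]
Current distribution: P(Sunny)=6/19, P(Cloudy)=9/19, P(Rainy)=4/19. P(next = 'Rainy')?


P(next=Rainy) = Σᵢ P(now=i)×P(i→Rainy)
= 6/19×1/21 + 9/19×9/25 + 4/19×1/4
= 2/133 + 81/475 + 1/19 = 792/3325

P = 792/3325 ≈ 0.2382


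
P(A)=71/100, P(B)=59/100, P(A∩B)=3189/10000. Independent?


P(A)×P(B) = 4189/10000
P(A∩B) = 3189/10000
Not equal → NOT independent

No, not independent


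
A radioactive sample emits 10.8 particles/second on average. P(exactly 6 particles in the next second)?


Poisson(λ=10.8): P(X=6) = e^(-λ)×λ^k/k!
= e^(-10.8) × 10.8^6 / 6!
≈ 2.039950341e-05 × 1586874.32294 / 720 ≈ 0.044960

P(X=6) ≈ 0.044960 ≈ 4.50%


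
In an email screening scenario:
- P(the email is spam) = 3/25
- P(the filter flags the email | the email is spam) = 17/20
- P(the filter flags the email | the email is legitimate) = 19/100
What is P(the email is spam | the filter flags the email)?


Using Bayes' theorem:
P(A|B) = P(B|A)·P(A) / P(B)

P(the filter flags the email) = 17/20 × 3/25 + 19/100 × 22/25
= 51/500 + 209/1250 = 673/2500

P(the email is spam|the filter flags the email) = (51/500) / (673/2500) = 255/673

P(the email is spam|the filter flags the email) = 255/673 ≈ 37.89%


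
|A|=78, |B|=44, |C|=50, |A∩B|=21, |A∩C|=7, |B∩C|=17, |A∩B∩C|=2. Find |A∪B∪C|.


|A∪B∪C| = 78+44+50-21-7-17+2 = 129

|A∪B∪C| = 129


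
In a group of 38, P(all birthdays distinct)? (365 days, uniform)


P(all different) = Π(365-i)/365 for i=0..37
= (365/365)×(364/365)×...×(328/365)
= 0.135932

P ≈ 0.1359 ≈ 13.59%


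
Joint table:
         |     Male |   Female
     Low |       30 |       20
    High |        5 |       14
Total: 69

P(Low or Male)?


P(Low∨Male) = P(Low) + P(Male) - P(Low∧Male)
= (50 + 35 - 30)/69 = 55/69

P = 55/69 ≈ 79.71%


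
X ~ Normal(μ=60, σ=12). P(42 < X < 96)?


z₁=(42-60)/12=-1.5, z₂=(96-60)/12=3.0
P = Φ(3.0) - Φ(-1.5) = 0.998650 - 0.066807 = 0.931843 ≈ 0.9318

P(42 < X < 96) ≈ 0.9318


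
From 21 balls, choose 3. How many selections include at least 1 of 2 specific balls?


Complement: C(21,3) - C(19,3) = 1330 - 969 = 361

361


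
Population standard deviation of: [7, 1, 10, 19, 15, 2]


Mean = 54/6 = 9
  (7-9)²=4
  (1-9)²=64
  (10-9)²=1
  (19-9)²=100
  (15-9)²=36
  (2-9)²=49
Σ(x-μ)² = 254
σ² = 254/6 = 127/3

σ = √(127/3) ≈ 6.5064


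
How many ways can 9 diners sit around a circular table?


Circular arrangements of 9 distinct objects: fix one position to break rotational symmetry.
(n-1)! = 8! = 40320

40320


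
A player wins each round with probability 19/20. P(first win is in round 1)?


Geometric: P(X=1) = (1-p)^(k-1)×p = (1/20)^0×19/20 = 19/20

P(X=1) = 19/20 ≈ 95.00%


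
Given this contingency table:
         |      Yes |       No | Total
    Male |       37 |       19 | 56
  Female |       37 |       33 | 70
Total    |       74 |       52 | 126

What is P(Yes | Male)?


P(Yes | Male) = 37/(37+19) = 37/56

P(Yes|Male) = 37/56 ≈ 66.07%


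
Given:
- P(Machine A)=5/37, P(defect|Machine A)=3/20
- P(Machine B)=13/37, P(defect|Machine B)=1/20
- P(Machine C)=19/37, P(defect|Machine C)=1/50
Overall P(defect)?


P(B) = Σ P(B|Aᵢ)×P(Aᵢ)
  3/20×5/37 = 3/148
  1/20×13/37 = 13/740
  1/50×19/37 = 19/1850
Sum = 89/1850

P(defect) = 89/1850 ≈ 4.81%


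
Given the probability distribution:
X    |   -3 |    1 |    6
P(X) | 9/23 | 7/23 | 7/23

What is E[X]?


E[X] = Σ x·P(X=x)
= (-3)×(9/23) + (1)×(7/23) + (6)×(7/23)
= 22/23

E[X] = 22/23


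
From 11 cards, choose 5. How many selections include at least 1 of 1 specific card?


Complement: C(11,5) - C(10,5) = 462 - 252 = 210

210
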